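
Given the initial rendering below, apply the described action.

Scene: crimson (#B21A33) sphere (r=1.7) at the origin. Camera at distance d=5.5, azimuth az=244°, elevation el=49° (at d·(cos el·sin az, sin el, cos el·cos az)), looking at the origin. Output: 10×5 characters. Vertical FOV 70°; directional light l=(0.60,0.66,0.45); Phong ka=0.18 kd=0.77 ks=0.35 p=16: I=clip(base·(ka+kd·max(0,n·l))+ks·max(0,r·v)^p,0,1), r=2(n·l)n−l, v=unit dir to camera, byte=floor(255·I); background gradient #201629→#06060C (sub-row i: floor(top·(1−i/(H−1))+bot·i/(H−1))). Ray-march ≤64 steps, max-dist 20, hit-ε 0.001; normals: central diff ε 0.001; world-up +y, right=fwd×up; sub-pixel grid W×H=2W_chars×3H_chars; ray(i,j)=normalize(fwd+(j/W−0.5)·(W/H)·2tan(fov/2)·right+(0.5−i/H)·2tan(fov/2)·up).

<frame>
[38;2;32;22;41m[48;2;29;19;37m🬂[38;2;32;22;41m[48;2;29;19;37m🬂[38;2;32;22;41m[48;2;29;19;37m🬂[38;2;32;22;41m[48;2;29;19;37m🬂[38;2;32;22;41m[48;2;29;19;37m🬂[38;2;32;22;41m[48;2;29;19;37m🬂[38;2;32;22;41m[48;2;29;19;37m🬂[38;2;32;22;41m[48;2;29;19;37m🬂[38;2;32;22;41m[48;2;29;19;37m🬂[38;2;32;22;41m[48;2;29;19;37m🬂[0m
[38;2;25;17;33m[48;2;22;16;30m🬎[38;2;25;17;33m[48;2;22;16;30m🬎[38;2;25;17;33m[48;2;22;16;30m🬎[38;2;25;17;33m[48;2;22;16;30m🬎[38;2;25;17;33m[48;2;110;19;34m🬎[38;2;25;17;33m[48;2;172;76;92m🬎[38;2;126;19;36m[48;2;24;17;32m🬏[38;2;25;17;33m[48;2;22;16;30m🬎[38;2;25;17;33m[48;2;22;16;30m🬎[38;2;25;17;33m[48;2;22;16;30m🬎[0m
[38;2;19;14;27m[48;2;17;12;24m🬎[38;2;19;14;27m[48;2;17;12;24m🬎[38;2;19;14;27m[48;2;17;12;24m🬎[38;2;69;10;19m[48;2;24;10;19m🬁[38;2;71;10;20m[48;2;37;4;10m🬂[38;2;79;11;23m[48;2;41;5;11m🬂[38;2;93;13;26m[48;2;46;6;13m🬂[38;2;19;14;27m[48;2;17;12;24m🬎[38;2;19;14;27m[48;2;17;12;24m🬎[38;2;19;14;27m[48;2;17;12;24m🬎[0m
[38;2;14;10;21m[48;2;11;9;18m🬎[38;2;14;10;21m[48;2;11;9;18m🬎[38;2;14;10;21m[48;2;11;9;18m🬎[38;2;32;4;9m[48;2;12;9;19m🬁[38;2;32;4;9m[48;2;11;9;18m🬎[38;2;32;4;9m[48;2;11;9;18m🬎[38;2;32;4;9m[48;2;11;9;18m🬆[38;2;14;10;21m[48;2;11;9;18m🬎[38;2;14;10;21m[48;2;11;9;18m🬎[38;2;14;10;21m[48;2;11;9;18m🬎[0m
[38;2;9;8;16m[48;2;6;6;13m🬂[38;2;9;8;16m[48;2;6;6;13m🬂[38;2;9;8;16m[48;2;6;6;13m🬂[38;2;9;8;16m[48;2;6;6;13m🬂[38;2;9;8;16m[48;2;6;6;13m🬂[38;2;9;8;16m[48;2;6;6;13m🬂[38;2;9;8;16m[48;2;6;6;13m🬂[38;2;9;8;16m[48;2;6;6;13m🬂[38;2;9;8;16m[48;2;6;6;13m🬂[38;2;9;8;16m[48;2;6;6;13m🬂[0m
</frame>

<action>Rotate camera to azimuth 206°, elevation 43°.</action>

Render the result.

<frame>
[38;2;32;22;41m[48;2;29;19;37m🬂[38;2;32;22;41m[48;2;29;19;37m🬂[38;2;32;22;41m[48;2;29;19;37m🬂[38;2;32;22;41m[48;2;29;19;37m🬂[38;2;32;22;41m[48;2;29;19;37m🬂[38;2;32;22;41m[48;2;29;19;37m🬂[38;2;32;22;41m[48;2;29;19;37m🬂[38;2;32;22;41m[48;2;29;19;37m🬂[38;2;32;22;41m[48;2;29;19;37m🬂[38;2;32;22;41m[48;2;29;19;37m🬂[0m
[38;2;25;17;33m[48;2;22;16;30m🬎[38;2;25;17;33m[48;2;22;16;30m🬎[38;2;25;17;33m[48;2;22;16;30m🬎[38;2;25;17;33m[48;2;22;16;30m🬎[38;2;47;19;35m[48;2;198;102;118m🬝[38;2;25;17;33m[48;2;107;26;39m🬎[38;2;84;12;24m[48;2;24;17;32m🬏[38;2;25;17;33m[48;2;22;16;30m🬎[38;2;25;17;33m[48;2;22;16;30m🬎[38;2;25;17;33m[48;2;22;16;30m🬎[0m
[38;2;19;14;27m[48;2;17;12;24m🬎[38;2;19;14;27m[48;2;17;12;24m🬎[38;2;19;14;27m[48;2;17;12;24m🬎[38;2;95;13;27m[48;2;25;11;22m🬉[38;2;87;15;27m[48;2;44;6;12m🬂[38;2;63;9;17m[48;2;34;4;9m🬂[38;2;45;6;13m[48;2;32;4;9m🬂[38;2;19;14;27m[48;2;17;12;24m🬎[38;2;19;14;27m[48;2;17;12;24m🬎[38;2;19;14;27m[48;2;17;12;24m🬎[0m
[38;2;14;10;21m[48;2;11;9;18m🬎[38;2;14;10;21m[48;2;11;9;18m🬎[38;2;14;10;21m[48;2;11;9;18m🬎[38;2;32;4;9m[48;2;12;9;19m🬁[38;2;32;4;9m[48;2;11;9;18m🬎[38;2;32;4;9m[48;2;11;9;18m🬎[38;2;32;4;9m[48;2;11;9;18m🬆[38;2;14;10;21m[48;2;11;9;18m🬎[38;2;14;10;21m[48;2;11;9;18m🬎[38;2;14;10;21m[48;2;11;9;18m🬎[0m
[38;2;9;8;16m[48;2;6;6;13m🬂[38;2;9;8;16m[48;2;6;6;13m🬂[38;2;9;8;16m[48;2;6;6;13m🬂[38;2;9;8;16m[48;2;6;6;13m🬂[38;2;9;8;16m[48;2;6;6;13m🬂[38;2;9;8;16m[48;2;6;6;13m🬂[38;2;9;8;16m[48;2;6;6;13m🬂[38;2;9;8;16m[48;2;6;6;13m🬂[38;2;9;8;16m[48;2;6;6;13m🬂[38;2;9;8;16m[48;2;6;6;13m🬂[0m
</frame>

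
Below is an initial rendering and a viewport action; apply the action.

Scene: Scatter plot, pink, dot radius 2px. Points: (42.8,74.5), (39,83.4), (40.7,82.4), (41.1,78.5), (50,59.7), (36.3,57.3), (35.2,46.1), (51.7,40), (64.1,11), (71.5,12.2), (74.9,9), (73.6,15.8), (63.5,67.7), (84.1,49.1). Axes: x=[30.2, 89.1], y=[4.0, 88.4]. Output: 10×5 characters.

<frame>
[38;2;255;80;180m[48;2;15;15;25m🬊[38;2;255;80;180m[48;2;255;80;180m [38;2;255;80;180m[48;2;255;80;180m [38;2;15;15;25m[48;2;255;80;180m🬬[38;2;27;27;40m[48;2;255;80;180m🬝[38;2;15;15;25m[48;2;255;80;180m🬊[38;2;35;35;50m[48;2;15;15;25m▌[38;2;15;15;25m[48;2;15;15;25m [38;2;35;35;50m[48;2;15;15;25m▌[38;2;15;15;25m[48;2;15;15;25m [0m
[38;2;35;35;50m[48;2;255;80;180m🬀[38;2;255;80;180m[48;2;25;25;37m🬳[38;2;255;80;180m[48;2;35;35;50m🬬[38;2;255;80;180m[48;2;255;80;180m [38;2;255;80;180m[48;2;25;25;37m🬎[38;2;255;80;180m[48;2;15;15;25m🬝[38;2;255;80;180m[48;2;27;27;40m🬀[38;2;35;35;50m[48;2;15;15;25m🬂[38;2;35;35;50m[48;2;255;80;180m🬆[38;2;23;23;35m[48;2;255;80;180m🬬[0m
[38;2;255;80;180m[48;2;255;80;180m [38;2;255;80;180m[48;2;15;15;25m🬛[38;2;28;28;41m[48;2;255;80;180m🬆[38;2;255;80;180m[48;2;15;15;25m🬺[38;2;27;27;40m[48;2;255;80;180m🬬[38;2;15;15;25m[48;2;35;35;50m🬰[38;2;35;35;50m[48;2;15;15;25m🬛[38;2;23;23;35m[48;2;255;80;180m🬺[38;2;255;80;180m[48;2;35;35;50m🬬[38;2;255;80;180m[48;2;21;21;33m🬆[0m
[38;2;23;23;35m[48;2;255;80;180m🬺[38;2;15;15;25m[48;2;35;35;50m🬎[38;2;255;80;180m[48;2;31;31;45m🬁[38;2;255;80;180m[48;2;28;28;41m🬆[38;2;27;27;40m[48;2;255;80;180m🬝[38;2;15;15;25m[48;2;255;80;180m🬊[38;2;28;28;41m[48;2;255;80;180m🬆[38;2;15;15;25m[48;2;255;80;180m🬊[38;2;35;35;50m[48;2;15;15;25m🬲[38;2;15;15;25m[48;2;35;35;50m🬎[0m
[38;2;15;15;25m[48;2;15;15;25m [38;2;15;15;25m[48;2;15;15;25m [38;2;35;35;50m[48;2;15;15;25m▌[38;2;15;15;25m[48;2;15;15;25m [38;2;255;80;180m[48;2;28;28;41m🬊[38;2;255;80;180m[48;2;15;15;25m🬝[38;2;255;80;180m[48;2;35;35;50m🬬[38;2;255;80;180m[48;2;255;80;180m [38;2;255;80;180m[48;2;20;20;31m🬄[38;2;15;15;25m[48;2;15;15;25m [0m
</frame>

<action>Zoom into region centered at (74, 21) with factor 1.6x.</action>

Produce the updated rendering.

<frame>
[38;2;15;15;25m[48;2;15;15;25m [38;2;15;15;25m[48;2;15;15;25m [38;2;35;35;50m[48;2;15;15;25m▌[38;2;15;15;25m[48;2;15;15;25m [38;2;35;35;50m[48;2;15;15;25m▌[38;2;15;15;25m[48;2;15;15;25m [38;2;255;80;180m[48;2;28;28;41m🬊[38;2;255;80;180m[48;2;15;15;25m🬝[38;2;255;80;180m[48;2;23;23;35m🬀[38;2;15;15;25m[48;2;15;15;25m [0m
[38;2;35;35;50m[48;2;15;15;25m🬂[38;2;35;35;50m[48;2;15;15;25m🬂[38;2;35;35;50m[48;2;15;15;25m🬕[38;2;35;35;50m[48;2;15;15;25m🬂[38;2;35;35;50m[48;2;15;15;25m🬕[38;2;35;35;50m[48;2;15;15;25m🬂[38;2;35;35;50m[48;2;15;15;25m🬕[38;2;35;35;50m[48;2;15;15;25m🬂[38;2;35;35;50m[48;2;15;15;25m🬕[38;2;35;35;50m[48;2;15;15;25m🬂[0m
[38;2;15;15;25m[48;2;35;35;50m🬰[38;2;23;23;35m[48;2;255;80;180m🬝[38;2;28;28;41m[48;2;255;80;180m🬊[38;2;23;23;35m[48;2;255;80;180m🬝[38;2;35;35;50m[48;2;255;80;180m🬀[38;2;21;21;33m[48;2;255;80;180m🬊[38;2;35;35;50m[48;2;15;15;25m🬛[38;2;15;15;25m[48;2;35;35;50m🬰[38;2;35;35;50m[48;2;15;15;25m🬛[38;2;15;15;25m[48;2;35;35;50m🬰[0m
[38;2;15;15;25m[48;2;35;35;50m🬎[38;2;255;80;180m[48;2;28;28;41m🬊[38;2;255;80;180m[48;2;35;35;50m🬝[38;2;255;80;180m[48;2;28;28;41m🬊[38;2;255;80;180m[48;2;255;80;180m [38;2;255;80;180m[48;2;25;25;37m🬛[38;2;35;35;50m[48;2;15;15;25m🬲[38;2;15;15;25m[48;2;35;35;50m🬎[38;2;35;35;50m[48;2;15;15;25m🬲[38;2;15;15;25m[48;2;35;35;50m🬎[0m
[38;2;15;15;25m[48;2;15;15;25m [38;2;15;15;25m[48;2;15;15;25m [38;2;35;35;50m[48;2;15;15;25m▌[38;2;15;15;25m[48;2;15;15;25m [38;2;255;80;180m[48;2;27;27;40m🬁[38;2;15;15;25m[48;2;15;15;25m [38;2;35;35;50m[48;2;15;15;25m▌[38;2;15;15;25m[48;2;15;15;25m [38;2;35;35;50m[48;2;15;15;25m▌[38;2;15;15;25m[48;2;15;15;25m [0m
</frame>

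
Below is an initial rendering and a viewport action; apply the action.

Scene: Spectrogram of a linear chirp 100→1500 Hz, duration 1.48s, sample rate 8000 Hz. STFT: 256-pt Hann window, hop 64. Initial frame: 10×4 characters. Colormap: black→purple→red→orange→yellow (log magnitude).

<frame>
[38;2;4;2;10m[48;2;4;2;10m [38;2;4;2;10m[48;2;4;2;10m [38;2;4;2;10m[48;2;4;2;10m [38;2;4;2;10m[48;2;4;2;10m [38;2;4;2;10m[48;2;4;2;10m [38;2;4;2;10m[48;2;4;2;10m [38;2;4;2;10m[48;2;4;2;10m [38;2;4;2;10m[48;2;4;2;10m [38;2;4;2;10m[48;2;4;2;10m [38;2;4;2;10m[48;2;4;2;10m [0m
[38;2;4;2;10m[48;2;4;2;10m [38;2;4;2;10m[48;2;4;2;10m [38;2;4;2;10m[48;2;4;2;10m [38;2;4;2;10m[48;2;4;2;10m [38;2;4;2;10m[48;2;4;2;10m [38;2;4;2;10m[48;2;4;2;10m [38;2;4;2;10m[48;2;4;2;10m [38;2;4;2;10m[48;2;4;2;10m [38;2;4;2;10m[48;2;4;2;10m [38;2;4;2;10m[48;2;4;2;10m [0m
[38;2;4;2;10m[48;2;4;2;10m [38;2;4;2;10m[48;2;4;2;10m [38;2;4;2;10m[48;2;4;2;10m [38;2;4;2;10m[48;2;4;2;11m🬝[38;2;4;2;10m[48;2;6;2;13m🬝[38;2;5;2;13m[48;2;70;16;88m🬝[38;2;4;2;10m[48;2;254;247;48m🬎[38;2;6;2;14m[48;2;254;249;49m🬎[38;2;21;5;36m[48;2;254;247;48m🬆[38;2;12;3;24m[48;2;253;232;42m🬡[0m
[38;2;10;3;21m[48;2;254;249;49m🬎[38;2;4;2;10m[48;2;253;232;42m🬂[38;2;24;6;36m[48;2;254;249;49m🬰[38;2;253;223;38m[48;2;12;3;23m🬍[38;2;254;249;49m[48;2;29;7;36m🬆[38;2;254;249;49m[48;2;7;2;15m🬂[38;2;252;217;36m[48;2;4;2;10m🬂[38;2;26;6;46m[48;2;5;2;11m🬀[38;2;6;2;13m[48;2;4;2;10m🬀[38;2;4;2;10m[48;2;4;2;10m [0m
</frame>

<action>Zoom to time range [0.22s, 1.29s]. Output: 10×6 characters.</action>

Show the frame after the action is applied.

<frame>
[38;2;4;2;10m[48;2;4;2;10m [38;2;4;2;10m[48;2;4;2;10m [38;2;4;2;10m[48;2;4;2;10m [38;2;4;2;10m[48;2;4;2;10m [38;2;4;2;10m[48;2;4;2;10m [38;2;4;2;10m[48;2;4;2;10m [38;2;4;2;10m[48;2;4;2;10m [38;2;4;2;10m[48;2;4;2;10m [38;2;4;2;10m[48;2;4;2;10m [38;2;4;2;10m[48;2;4;2;10m [0m
[38;2;4;2;10m[48;2;4;2;10m [38;2;4;2;10m[48;2;4;2;10m [38;2;4;2;10m[48;2;4;2;10m [38;2;4;2;10m[48;2;4;2;10m [38;2;4;2;10m[48;2;4;2;10m [38;2;4;2;10m[48;2;4;2;10m [38;2;4;2;10m[48;2;4;2;10m [38;2;4;2;10m[48;2;4;2;10m [38;2;4;2;10m[48;2;4;2;10m [38;2;4;2;10m[48;2;4;2;10m [0m
[38;2;4;2;10m[48;2;4;2;10m [38;2;4;2;10m[48;2;4;2;10m [38;2;4;2;10m[48;2;4;2;10m [38;2;4;2;10m[48;2;4;2;10m [38;2;4;2;10m[48;2;4;2;10m [38;2;4;2;10m[48;2;4;2;10m [38;2;4;2;10m[48;2;4;2;10m [38;2;4;2;10m[48;2;4;2;10m [38;2;4;2;10m[48;2;4;2;10m [38;2;4;2;10m[48;2;4;2;10m [0m
[38;2;4;2;10m[48;2;4;2;10m [38;2;4;2;10m[48;2;4;2;10m [38;2;4;2;10m[48;2;4;2;10m [38;2;4;2;10m[48;2;4;2;10m [38;2;4;2;10m[48;2;4;2;10m [38;2;4;2;10m[48;2;4;2;10m [38;2;4;2;10m[48;2;4;2;11m🬝[38;2;4;2;10m[48;2;5;2;11m🬎[38;2;4;2;10m[48;2;8;2;17m🬎[38;2;8;2;18m[48;2;203;59;75m🬝[0m
[38;2;4;2;10m[48;2;5;2;11m🬝[38;2;4;2;10m[48;2;6;2;14m🬎[38;2;6;2;13m[48;2;41;9;72m🬝[38;2;5;2;11m[48;2;252;218;36m🬎[38;2;10;3;21m[48;2;254;249;49m🬎[38;2;40;10;36m[48;2;254;248;48m🬆[38;2;29;7;43m[48;2;253;229;41m🬡[38;2;253;230;41m[48;2;22;5;41m🬍[38;2;254;247;48m[48;2;64;16;35m🬆[38;2;254;249;49m[48;2;10;3;21m🬂[0m
[38;2;254;249;49m[48;2;40;10;49m🬋[38;2;253;234;43m[48;2;6;2;14m🬎[38;2;254;249;49m[48;2;23;6;34m🬂[38;2;254;248;49m[48;2;5;2;13m🬂[38;2;198;51;80m[48;2;8;2;18m🬀[38;2;8;2;17m[48;2;4;2;10m🬂[38;2;5;2;11m[48;2;4;2;10m🬂[38;2;4;2;10m[48;2;4;2;10m [38;2;4;2;10m[48;2;4;2;10m [38;2;4;2;10m[48;2;4;2;10m [0m
</frame>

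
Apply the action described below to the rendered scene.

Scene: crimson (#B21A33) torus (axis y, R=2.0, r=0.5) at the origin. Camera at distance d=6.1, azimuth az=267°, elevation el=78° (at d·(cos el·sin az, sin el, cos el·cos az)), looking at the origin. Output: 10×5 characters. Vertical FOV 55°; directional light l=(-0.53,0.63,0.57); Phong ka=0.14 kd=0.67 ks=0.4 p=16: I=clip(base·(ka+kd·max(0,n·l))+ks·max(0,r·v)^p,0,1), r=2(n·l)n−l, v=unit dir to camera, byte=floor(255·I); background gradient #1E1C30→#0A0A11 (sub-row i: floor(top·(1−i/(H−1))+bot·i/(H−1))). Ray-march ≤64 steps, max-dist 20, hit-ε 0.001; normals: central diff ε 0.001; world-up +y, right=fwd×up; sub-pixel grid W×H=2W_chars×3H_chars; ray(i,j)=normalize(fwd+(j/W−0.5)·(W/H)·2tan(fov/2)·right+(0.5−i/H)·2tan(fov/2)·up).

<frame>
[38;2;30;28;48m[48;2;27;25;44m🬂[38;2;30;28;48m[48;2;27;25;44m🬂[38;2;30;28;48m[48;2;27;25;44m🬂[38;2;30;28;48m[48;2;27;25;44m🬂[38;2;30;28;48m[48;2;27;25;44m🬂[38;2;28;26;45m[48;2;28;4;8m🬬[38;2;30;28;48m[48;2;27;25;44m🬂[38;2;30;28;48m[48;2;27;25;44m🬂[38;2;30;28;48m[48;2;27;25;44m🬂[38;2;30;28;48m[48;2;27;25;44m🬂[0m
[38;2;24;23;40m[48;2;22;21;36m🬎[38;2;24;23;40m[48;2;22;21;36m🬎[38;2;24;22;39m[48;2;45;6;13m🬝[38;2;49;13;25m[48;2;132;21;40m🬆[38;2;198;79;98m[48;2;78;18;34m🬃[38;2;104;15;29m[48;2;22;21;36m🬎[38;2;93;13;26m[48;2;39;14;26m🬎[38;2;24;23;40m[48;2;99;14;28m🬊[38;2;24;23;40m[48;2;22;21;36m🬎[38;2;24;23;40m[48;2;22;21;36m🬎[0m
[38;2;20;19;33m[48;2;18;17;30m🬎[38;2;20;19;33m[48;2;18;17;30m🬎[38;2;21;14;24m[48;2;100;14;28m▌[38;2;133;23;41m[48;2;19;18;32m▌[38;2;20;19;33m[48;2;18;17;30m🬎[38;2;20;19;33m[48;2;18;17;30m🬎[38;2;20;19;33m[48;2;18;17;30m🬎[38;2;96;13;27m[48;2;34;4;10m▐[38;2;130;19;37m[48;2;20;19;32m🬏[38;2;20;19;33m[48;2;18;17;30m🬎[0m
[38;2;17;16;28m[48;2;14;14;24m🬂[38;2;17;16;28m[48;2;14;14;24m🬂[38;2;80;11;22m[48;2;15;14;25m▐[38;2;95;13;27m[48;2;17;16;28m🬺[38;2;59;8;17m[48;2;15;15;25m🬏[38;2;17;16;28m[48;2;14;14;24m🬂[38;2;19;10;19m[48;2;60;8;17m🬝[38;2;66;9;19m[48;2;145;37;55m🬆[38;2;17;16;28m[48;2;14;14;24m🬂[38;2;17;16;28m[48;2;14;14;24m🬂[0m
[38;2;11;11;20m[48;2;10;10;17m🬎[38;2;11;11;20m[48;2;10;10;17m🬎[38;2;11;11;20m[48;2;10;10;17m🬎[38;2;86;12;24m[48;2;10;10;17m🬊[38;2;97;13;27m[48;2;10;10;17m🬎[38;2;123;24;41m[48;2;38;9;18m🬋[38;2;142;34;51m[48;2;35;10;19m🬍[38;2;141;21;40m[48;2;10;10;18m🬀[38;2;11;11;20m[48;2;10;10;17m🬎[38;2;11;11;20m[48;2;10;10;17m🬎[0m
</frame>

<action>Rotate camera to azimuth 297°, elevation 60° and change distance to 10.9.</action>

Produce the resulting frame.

<frame>
[38;2;30;28;48m[48;2;27;25;44m🬂[38;2;30;28;48m[48;2;27;25;44m🬂[38;2;30;28;48m[48;2;27;25;44m🬂[38;2;30;28;48m[48;2;27;25;44m🬂[38;2;30;28;48m[48;2;27;25;44m🬂[38;2;30;28;48m[48;2;27;25;44m🬂[38;2;30;28;48m[48;2;27;25;44m🬂[38;2;30;28;48m[48;2;27;25;44m🬂[38;2;30;28;48m[48;2;27;25;44m🬂[38;2;30;28;48m[48;2;27;25;44m🬂[0m
[38;2;24;23;40m[48;2;22;21;36m🬎[38;2;24;23;40m[48;2;22;21;36m🬎[38;2;24;23;40m[48;2;22;21;36m🬎[38;2;24;23;40m[48;2;22;21;36m🬎[38;2;24;22;39m[48;2;58;8;16m🬝[38;2;24;23;40m[48;2;82;11;23m🬎[38;2;24;23;40m[48;2;22;21;36m🬎[38;2;24;23;40m[48;2;22;21;36m🬎[38;2;24;23;40m[48;2;22;21;36m🬎[38;2;24;23;40m[48;2;22;21;36m🬎[0m
[38;2;20;19;33m[48;2;18;17;30m🬎[38;2;20;19;33m[48;2;18;17;30m🬎[38;2;20;19;33m[48;2;18;17;30m🬎[38;2;20;19;32m[48;2;83;12;23m🬕[38;2;116;16;33m[48;2;31;14;26m🬆[38;2;86;12;24m[48;2;19;18;31m🬂[38;2;29;9;17m[48;2;107;15;30m🬔[38;2;20;19;33m[48;2;18;17;30m🬎[38;2;20;19;33m[48;2;18;17;30m🬎[38;2;20;19;33m[48;2;18;17;30m🬎[0m
[38;2;17;16;28m[48;2;14;14;24m🬂[38;2;17;16;28m[48;2;14;14;24m🬂[38;2;17;16;28m[48;2;14;14;24m🬂[38;2;65;9;18m[48;2;15;14;24m🬁[38;2;111;16;32m[48;2;15;14;24m🬌[38;2;204;88;107m[48;2;37;16;28m🬇[38;2;117;17;33m[48;2;14;13;23m🬆[38;2;17;16;28m[48;2;14;14;24m🬂[38;2;17;16;28m[48;2;14;14;24m🬂[38;2;17;16;28m[48;2;14;14;24m🬂[0m
[38;2;11;11;20m[48;2;10;10;17m🬎[38;2;11;11;20m[48;2;10;10;17m🬎[38;2;11;11;20m[48;2;10;10;17m🬎[38;2;11;11;20m[48;2;10;10;17m🬎[38;2;11;11;20m[48;2;10;10;17m🬎[38;2;11;11;20m[48;2;10;10;17m🬎[38;2;11;11;20m[48;2;10;10;17m🬎[38;2;11;11;20m[48;2;10;10;17m🬎[38;2;11;11;20m[48;2;10;10;17m🬎[38;2;11;11;20m[48;2;10;10;17m🬎[0m
</frame>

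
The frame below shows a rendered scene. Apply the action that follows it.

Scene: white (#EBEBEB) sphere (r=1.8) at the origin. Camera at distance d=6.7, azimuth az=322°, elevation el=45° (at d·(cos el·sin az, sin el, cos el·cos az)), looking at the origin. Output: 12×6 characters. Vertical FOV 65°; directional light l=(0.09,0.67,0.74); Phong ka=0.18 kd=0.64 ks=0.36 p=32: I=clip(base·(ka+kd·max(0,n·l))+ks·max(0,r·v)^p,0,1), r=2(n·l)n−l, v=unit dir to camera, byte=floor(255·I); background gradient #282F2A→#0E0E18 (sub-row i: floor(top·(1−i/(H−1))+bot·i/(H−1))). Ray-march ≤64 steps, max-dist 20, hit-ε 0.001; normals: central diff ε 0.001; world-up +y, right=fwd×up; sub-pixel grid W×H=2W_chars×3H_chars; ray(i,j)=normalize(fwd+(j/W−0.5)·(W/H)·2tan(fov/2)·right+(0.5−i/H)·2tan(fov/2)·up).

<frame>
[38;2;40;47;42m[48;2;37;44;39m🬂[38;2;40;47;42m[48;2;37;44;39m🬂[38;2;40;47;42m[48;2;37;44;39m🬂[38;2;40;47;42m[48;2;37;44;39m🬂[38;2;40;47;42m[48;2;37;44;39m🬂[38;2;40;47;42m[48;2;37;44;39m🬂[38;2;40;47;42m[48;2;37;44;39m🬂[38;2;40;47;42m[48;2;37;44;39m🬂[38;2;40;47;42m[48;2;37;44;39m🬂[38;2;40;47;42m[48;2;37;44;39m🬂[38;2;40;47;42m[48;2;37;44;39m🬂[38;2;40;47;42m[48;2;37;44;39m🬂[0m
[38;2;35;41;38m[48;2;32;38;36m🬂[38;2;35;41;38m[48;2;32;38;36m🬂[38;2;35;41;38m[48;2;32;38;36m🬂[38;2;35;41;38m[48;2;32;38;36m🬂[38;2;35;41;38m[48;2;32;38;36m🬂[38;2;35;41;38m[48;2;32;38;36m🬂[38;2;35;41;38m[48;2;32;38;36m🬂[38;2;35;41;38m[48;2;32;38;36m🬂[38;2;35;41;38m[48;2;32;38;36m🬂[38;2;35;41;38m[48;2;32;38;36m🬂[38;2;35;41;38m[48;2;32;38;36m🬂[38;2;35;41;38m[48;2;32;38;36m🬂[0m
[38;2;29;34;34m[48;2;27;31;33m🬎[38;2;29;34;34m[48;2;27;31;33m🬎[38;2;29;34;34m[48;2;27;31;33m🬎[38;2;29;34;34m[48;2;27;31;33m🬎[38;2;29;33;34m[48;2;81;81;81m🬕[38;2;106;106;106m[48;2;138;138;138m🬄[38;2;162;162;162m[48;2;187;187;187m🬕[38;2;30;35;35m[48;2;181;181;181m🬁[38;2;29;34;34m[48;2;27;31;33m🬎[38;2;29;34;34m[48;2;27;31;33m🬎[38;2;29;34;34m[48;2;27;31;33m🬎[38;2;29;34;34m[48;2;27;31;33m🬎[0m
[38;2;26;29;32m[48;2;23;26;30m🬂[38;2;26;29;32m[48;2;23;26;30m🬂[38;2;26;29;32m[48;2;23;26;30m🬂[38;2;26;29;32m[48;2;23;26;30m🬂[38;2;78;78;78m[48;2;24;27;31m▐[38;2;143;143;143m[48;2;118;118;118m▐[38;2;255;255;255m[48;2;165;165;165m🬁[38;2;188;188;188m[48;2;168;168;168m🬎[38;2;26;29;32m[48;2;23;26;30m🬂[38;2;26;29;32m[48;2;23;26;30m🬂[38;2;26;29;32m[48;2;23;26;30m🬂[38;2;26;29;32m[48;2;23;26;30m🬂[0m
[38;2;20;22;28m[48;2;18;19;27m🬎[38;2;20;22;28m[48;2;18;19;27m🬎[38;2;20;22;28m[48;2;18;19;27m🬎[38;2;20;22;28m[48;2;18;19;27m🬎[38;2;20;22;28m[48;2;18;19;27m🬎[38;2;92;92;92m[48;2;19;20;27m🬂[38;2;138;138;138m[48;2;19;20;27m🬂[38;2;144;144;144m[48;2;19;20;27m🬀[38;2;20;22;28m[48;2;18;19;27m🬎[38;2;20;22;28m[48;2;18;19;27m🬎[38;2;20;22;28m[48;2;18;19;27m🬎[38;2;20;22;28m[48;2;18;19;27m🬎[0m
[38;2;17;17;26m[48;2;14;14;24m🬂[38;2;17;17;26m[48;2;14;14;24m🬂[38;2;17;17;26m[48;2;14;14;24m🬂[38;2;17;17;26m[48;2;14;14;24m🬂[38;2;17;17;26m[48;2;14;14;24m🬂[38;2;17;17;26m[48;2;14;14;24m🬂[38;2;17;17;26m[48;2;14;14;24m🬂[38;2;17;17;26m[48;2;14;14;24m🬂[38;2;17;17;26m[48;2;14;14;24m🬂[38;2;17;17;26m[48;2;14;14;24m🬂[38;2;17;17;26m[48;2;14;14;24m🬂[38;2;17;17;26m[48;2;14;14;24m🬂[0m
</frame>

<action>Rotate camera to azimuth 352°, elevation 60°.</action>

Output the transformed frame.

<frame>
[38;2;40;47;42m[48;2;37;44;39m🬂[38;2;40;47;42m[48;2;37;44;39m🬂[38;2;40;47;42m[48;2;37;44;39m🬂[38;2;40;47;42m[48;2;37;44;39m🬂[38;2;40;47;42m[48;2;37;44;39m🬂[38;2;40;47;42m[48;2;37;44;39m🬂[38;2;40;47;42m[48;2;37;44;39m🬂[38;2;40;47;42m[48;2;37;44;39m🬂[38;2;40;47;42m[48;2;37;44;39m🬂[38;2;40;47;42m[48;2;37;44;39m🬂[38;2;40;47;42m[48;2;37;44;39m🬂[38;2;40;47;42m[48;2;37;44;39m🬂[0m
[38;2;35;41;38m[48;2;32;38;36m🬂[38;2;35;41;38m[48;2;32;38;36m🬂[38;2;35;41;38m[48;2;32;38;36m🬂[38;2;35;41;38m[48;2;32;38;36m🬂[38;2;35;41;38m[48;2;32;38;36m🬂[38;2;35;41;38m[48;2;32;38;36m🬂[38;2;35;41;38m[48;2;32;38;36m🬂[38;2;35;41;38m[48;2;32;38;36m🬂[38;2;35;41;38m[48;2;32;38;36m🬂[38;2;35;41;38m[48;2;32;38;36m🬂[38;2;35;41;38m[48;2;32;38;36m🬂[38;2;35;41;38m[48;2;32;38;36m🬂[0m
[38;2;29;34;34m[48;2;27;31;33m🬎[38;2;29;34;34m[48;2;27;31;33m🬎[38;2;29;34;34m[48;2;27;31;33m🬎[38;2;29;34;34m[48;2;27;31;33m🬎[38;2;29;33;34m[48;2;104;104;104m🬕[38;2;100;100;100m[48;2;146;146;146m🬂[38;2;125;125;125m[48;2;164;164;164m🬂[38;2;30;35;35m[48;2;143;143;143m🬁[38;2;29;34;34m[48;2;27;31;33m🬎[38;2;29;34;34m[48;2;27;31;33m🬎[38;2;29;34;34m[48;2;27;31;33m🬎[38;2;29;34;34m[48;2;27;31;33m🬎[0m
[38;2;26;29;32m[48;2;23;26;30m🬂[38;2;26;29;32m[48;2;23;26;30m🬂[38;2;26;29;32m[48;2;23;26;30m🬂[38;2;26;29;32m[48;2;23;26;30m🬂[38;2;133;133;133m[48;2;24;27;31m▐[38;2;162;162;162m[48;2;178;178;178m▌[38;2;217;217;217m[48;2;192;192;192m🬋[38;2;186;186;186m[48;2;170;170;170m▌[38;2;26;29;32m[48;2;23;26;30m🬂[38;2;26;29;32m[48;2;23;26;30m🬂[38;2;26;29;32m[48;2;23;26;30m🬂[38;2;26;29;32m[48;2;23;26;30m🬂[0m
[38;2;20;22;28m[48;2;18;19;27m🬎[38;2;20;22;28m[48;2;18;19;27m🬎[38;2;20;22;28m[48;2;18;19;27m🬎[38;2;20;22;28m[48;2;18;19;27m🬎[38;2;20;22;28m[48;2;18;19;27m🬎[38;2;156;156;156m[48;2;19;20;27m🬂[38;2;180;180;180m[48;2;19;20;27m🬂[38;2;169;169;169m[48;2;19;20;27m🬀[38;2;20;22;28m[48;2;18;19;27m🬎[38;2;20;22;28m[48;2;18;19;27m🬎[38;2;20;22;28m[48;2;18;19;27m🬎[38;2;20;22;28m[48;2;18;19;27m🬎[0m
[38;2;17;17;26m[48;2;14;14;24m🬂[38;2;17;17;26m[48;2;14;14;24m🬂[38;2;17;17;26m[48;2;14;14;24m🬂[38;2;17;17;26m[48;2;14;14;24m🬂[38;2;17;17;26m[48;2;14;14;24m🬂[38;2;17;17;26m[48;2;14;14;24m🬂[38;2;17;17;26m[48;2;14;14;24m🬂[38;2;17;17;26m[48;2;14;14;24m🬂[38;2;17;17;26m[48;2;14;14;24m🬂[38;2;17;17;26m[48;2;14;14;24m🬂[38;2;17;17;26m[48;2;14;14;24m🬂[38;2;17;17;26m[48;2;14;14;24m🬂[0m
</frame>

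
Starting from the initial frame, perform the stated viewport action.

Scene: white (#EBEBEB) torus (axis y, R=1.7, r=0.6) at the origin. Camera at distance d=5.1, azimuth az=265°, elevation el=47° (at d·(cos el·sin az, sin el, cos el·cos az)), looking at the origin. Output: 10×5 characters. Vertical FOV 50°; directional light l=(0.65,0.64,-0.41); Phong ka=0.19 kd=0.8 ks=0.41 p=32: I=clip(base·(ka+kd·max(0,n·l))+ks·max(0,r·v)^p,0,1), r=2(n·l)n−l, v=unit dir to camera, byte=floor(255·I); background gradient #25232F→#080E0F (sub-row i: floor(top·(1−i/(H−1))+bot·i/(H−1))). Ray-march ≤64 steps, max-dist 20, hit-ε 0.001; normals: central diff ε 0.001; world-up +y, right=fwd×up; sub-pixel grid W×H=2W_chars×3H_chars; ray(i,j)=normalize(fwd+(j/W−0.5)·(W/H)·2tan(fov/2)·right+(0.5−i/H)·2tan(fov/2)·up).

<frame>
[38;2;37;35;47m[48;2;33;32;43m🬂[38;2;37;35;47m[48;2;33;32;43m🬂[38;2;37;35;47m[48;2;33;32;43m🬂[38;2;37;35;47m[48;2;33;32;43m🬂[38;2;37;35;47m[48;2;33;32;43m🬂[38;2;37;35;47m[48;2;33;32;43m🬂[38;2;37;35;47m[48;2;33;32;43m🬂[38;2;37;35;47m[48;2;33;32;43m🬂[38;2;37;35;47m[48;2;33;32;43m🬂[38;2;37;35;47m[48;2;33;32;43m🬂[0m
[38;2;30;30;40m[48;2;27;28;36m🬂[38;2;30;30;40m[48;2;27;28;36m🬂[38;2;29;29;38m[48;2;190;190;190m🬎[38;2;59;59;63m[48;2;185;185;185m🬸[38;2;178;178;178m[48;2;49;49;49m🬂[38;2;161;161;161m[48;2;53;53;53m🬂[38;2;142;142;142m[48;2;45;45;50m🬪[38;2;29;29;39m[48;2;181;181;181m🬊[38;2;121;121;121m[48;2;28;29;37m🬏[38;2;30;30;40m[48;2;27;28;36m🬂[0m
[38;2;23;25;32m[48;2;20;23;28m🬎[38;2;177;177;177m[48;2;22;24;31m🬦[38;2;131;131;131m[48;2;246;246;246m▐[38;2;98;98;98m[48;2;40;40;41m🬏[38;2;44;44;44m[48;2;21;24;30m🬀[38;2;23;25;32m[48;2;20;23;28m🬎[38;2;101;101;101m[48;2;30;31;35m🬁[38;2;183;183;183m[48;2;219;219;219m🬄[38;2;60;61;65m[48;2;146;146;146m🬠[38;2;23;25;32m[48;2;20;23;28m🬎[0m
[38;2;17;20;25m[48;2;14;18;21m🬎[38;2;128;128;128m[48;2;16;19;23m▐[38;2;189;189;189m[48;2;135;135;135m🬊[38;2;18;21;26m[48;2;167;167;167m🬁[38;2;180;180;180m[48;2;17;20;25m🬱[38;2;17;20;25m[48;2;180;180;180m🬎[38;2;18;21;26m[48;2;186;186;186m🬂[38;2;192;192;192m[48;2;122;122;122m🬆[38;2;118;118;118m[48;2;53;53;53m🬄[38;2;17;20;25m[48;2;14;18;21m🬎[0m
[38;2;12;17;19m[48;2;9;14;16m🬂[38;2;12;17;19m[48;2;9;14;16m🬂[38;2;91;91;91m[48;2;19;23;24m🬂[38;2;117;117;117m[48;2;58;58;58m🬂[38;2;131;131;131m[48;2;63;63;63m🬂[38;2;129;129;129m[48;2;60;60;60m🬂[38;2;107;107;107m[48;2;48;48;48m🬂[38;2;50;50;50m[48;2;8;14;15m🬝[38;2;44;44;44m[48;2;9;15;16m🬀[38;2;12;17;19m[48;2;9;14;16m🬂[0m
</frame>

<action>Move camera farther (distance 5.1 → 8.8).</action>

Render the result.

<frame>
[38;2;37;35;47m[48;2;33;32;43m🬂[38;2;37;35;47m[48;2;33;32;43m🬂[38;2;37;35;47m[48;2;33;32;43m🬂[38;2;37;35;47m[48;2;33;32;43m🬂[38;2;37;35;47m[48;2;33;32;43m🬂[38;2;37;35;47m[48;2;33;32;43m🬂[38;2;37;35;47m[48;2;33;32;43m🬂[38;2;37;35;47m[48;2;33;32;43m🬂[38;2;37;35;47m[48;2;33;32;43m🬂[38;2;37;35;47m[48;2;33;32;43m🬂[0m
[38;2;30;30;40m[48;2;27;28;36m🬂[38;2;30;30;40m[48;2;27;28;36m🬂[38;2;30;30;40m[48;2;27;28;36m🬂[38;2;30;30;40m[48;2;27;28;36m🬂[38;2;29;29;38m[48;2;163;163;163m🬎[38;2;29;29;38m[48;2;129;129;129m🬎[38;2;169;169;169m[48;2;28;29;37m🬏[38;2;30;30;40m[48;2;27;28;36m🬂[38;2;30;30;40m[48;2;27;28;36m🬂[38;2;30;30;40m[48;2;27;28;36m🬂[0m
[38;2;23;25;32m[48;2;20;23;28m🬎[38;2;23;25;32m[48;2;20;23;28m🬎[38;2;23;25;32m[48;2;20;23;28m🬎[38;2;24;26;33m[48;2;175;175;175m🬀[38;2;104;104;104m[48;2;36;37;39m🬏[38;2;44;44;44m[48;2;21;23;29m🬂[38;2;152;152;152m[48;2;214;214;214m🬥[38;2;74;74;74m[48;2;27;28;34m🬃[38;2;23;25;32m[48;2;20;23;28m🬎[38;2;23;25;32m[48;2;20;23;28m🬎[0m
[38;2;17;20;25m[48;2;14;18;21m🬎[38;2;17;20;25m[48;2;14;18;21m🬎[38;2;17;20;25m[48;2;14;18;21m🬎[38;2;115;115;115m[48;2;24;27;30m🬂[38;2;176;176;176m[48;2;66;66;66m🬂[38;2;198;198;198m[48;2;64;64;64m🬂[38;2;152;152;152m[48;2;44;45;46m🬀[38;2;44;44;44m[48;2;15;19;23m🬀[38;2;17;20;25m[48;2;14;18;21m🬎[38;2;17;20;25m[48;2;14;18;21m🬎[0m
[38;2;12;17;19m[48;2;9;14;16m🬂[38;2;12;17;19m[48;2;9;14;16m🬂[38;2;12;17;19m[48;2;9;14;16m🬂[38;2;12;17;19m[48;2;9;14;16m🬂[38;2;12;17;19m[48;2;9;14;16m🬂[38;2;12;17;19m[48;2;9;14;16m🬂[38;2;12;17;19m[48;2;9;14;16m🬂[38;2;12;17;19m[48;2;9;14;16m🬂[38;2;12;17;19m[48;2;9;14;16m🬂[38;2;12;17;19m[48;2;9;14;16m🬂[0m
</frame>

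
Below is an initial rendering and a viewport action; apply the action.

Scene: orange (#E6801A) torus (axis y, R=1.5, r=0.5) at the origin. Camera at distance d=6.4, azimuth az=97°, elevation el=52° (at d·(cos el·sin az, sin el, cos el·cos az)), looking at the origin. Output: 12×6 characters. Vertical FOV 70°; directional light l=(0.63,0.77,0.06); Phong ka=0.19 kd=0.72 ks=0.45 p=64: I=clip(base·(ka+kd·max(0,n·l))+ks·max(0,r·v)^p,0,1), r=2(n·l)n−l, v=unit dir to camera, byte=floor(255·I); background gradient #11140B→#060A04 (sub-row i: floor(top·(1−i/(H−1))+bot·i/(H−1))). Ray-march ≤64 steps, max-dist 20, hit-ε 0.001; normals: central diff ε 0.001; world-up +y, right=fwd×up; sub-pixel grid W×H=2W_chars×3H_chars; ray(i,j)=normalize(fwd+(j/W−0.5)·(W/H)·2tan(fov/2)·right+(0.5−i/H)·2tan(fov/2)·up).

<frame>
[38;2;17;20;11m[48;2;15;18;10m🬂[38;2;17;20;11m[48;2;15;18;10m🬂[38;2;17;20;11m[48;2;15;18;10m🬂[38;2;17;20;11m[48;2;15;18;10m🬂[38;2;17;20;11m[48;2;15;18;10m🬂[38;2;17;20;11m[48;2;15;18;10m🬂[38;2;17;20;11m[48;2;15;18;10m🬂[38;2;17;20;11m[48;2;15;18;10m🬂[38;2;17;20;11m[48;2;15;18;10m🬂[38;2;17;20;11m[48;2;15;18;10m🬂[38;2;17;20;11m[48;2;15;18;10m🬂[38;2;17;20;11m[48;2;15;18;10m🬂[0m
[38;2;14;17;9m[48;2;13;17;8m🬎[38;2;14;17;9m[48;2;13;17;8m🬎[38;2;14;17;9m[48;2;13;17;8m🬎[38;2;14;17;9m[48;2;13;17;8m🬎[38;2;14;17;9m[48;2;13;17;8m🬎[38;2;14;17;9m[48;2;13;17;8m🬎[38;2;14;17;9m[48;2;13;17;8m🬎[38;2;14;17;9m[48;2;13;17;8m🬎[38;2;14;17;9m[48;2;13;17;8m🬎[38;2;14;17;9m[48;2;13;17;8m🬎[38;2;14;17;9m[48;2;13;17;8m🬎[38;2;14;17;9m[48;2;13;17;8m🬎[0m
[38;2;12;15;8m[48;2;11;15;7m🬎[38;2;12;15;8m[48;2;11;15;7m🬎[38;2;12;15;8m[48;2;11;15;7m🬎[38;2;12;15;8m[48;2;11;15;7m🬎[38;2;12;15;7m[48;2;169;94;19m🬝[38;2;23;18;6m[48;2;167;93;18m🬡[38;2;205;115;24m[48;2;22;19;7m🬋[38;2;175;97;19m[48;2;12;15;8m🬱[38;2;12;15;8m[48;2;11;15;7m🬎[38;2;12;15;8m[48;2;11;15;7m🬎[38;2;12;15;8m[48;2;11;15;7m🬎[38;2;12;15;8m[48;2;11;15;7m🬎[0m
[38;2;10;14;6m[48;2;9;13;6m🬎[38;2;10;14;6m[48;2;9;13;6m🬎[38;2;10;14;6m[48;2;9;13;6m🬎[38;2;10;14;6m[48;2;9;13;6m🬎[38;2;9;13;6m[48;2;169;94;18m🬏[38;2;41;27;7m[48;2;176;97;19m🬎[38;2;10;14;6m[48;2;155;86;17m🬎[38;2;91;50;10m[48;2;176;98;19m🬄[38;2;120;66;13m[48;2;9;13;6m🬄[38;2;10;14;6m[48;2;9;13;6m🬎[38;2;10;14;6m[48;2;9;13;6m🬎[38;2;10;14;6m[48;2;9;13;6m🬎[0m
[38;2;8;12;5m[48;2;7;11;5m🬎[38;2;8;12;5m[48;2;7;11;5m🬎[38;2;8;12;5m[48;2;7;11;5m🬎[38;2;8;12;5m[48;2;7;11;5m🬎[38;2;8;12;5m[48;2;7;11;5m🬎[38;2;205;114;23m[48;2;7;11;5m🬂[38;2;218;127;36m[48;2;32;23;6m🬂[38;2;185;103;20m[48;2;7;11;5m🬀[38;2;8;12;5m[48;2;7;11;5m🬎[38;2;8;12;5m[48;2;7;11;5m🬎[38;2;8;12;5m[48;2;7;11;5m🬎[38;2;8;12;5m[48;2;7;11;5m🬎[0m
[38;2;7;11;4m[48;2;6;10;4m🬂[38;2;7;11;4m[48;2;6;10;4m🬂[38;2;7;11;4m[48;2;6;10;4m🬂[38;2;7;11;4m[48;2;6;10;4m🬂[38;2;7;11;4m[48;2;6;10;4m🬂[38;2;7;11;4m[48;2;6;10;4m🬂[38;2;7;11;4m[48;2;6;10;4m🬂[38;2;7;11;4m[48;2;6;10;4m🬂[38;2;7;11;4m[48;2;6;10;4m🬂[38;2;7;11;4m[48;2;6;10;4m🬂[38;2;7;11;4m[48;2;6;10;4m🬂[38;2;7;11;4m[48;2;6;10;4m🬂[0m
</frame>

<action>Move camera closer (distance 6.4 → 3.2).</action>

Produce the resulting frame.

<frame>
[38;2;17;20;11m[48;2;15;18;10m🬂[38;2;17;20;11m[48;2;15;18;10m🬂[38;2;17;20;11m[48;2;15;18;10m🬂[38;2;17;20;11m[48;2;15;18;10m🬂[38;2;17;20;11m[48;2;15;18;10m🬂[38;2;17;20;11m[48;2;15;18;10m🬂[38;2;17;20;11m[48;2;15;18;10m🬂[38;2;17;20;11m[48;2;15;18;10m🬂[38;2;17;20;11m[48;2;15;18;10m🬂[38;2;17;20;11m[48;2;15;18;10m🬂[38;2;17;20;11m[48;2;15;18;10m🬂[38;2;17;20;11m[48;2;15;18;10m🬂[0m
[38;2;14;17;9m[48;2;13;17;8m🬎[38;2;14;17;9m[48;2;13;17;8m🬎[38;2;14;17;9m[48;2;13;17;8m🬎[38;2;14;17;8m[48;2;151;84;17m🬝[38;2;14;17;9m[48;2;182;101;20m🬎[38;2;15;18;9m[48;2;184;102;20m🬂[38;2;15;18;9m[48;2;207;120;34m🬂[38;2;14;17;9m[48;2;188;104;21m🬊[38;2;14;17;9m[48;2;160;89;17m🬎[38;2;14;17;9m[48;2;13;17;8m🬎[38;2;14;17;9m[48;2;13;17;8m🬎[38;2;14;17;9m[48;2;13;17;8m🬎[0m
[38;2;12;15;8m[48;2;11;15;7m🬎[38;2;12;15;8m[48;2;11;15;7m🬎[38;2;12;15;8m[48;2;168;93;18m🬆[38;2;160;89;17m[48;2;117;65;13m🬝[38;2;144;80;15m[48;2;44;29;7m🬎[38;2;167;92;18m[48;2;30;23;8m🬂[38;2;176;98;19m[48;2;11;15;7m🬂[38;2;160;88;17m[48;2;11;15;7m🬎[38;2;178;99;19m[48;2;135;75;14m🬎[38;2;13;16;8m[48;2;167;93;18m🬁[38;2;141;78;16m[48;2;12;15;7m🬏[38;2;12;15;8m[48;2;11;15;7m🬎[0m
[38;2;10;14;6m[48;2;9;13;6m🬎[38;2;10;13;6m[48;2;162;90;18m🬝[38;2;167;93;18m[48;2;182;101;20m▐[38;2;92;51;10m[48;2;137;76;15m▐[38;2;43;24;4m[48;2;10;13;6m🬐[38;2;10;14;6m[48;2;9;13;6m🬎[38;2;10;14;6m[48;2;9;13;6m🬎[38;2;10;14;6m[48;2;9;13;6m🬎[38;2;119;66;13m[48;2;45;27;6m▐[38;2;152;84;16m[48;2;169;94;19m▌[38;2;10;14;6m[48;2;159;88;17m🬉[38;2;10;14;6m[48;2;9;13;6m🬎[0m
[38;2;8;12;5m[48;2;7;11;5m🬎[38;2;8;12;5m[48;2;7;11;5m🬎[38;2;181;101;20m[48;2;195;108;21m🬁[38;2;151;83;16m[48;2;184;102;20m🬊[38;2;68;38;7m[48;2;144;80;15m🬂[38;2;29;21;6m[48;2;124;69;13m🬊[38;2;39;25;6m[48;2;137;76;15m🬎[38;2;31;21;6m[48;2;131;72;14m🬂[38;2;131;73;14m[48;2;170;94;19m🬆[38;2;164;91;18m[48;2;181;100;20m🬀[38;2;175;97;19m[48;2;8;11;5m▌[38;2;8;12;5m[48;2;7;11;5m🬎[0m
[38;2;7;11;4m[48;2;6;10;4m🬂[38;2;7;11;4m[48;2;6;10;4m🬂[38;2;186;103;20m[48;2;6;10;4m🬊[38;2;203;113;22m[48;2;189;105;21m🬬[38;2;187;104;20m[48;2;207;116;25m🬂[38;2;175;97;19m[48;2;208;119;30m🬂[38;2;172;95;19m[48;2;201;113;24m🬂[38;2;179;99;20m[48;2;199;110;22m🬂[38;2;189;105;21m[48;2;197;109;22m🬡[38;2;180;100;19m[48;2;6;10;4m🬝[38;2;138;76;15m[48;2;6;10;4m🬀[38;2;7;11;4m[48;2;6;10;4m🬂[0m
</frame>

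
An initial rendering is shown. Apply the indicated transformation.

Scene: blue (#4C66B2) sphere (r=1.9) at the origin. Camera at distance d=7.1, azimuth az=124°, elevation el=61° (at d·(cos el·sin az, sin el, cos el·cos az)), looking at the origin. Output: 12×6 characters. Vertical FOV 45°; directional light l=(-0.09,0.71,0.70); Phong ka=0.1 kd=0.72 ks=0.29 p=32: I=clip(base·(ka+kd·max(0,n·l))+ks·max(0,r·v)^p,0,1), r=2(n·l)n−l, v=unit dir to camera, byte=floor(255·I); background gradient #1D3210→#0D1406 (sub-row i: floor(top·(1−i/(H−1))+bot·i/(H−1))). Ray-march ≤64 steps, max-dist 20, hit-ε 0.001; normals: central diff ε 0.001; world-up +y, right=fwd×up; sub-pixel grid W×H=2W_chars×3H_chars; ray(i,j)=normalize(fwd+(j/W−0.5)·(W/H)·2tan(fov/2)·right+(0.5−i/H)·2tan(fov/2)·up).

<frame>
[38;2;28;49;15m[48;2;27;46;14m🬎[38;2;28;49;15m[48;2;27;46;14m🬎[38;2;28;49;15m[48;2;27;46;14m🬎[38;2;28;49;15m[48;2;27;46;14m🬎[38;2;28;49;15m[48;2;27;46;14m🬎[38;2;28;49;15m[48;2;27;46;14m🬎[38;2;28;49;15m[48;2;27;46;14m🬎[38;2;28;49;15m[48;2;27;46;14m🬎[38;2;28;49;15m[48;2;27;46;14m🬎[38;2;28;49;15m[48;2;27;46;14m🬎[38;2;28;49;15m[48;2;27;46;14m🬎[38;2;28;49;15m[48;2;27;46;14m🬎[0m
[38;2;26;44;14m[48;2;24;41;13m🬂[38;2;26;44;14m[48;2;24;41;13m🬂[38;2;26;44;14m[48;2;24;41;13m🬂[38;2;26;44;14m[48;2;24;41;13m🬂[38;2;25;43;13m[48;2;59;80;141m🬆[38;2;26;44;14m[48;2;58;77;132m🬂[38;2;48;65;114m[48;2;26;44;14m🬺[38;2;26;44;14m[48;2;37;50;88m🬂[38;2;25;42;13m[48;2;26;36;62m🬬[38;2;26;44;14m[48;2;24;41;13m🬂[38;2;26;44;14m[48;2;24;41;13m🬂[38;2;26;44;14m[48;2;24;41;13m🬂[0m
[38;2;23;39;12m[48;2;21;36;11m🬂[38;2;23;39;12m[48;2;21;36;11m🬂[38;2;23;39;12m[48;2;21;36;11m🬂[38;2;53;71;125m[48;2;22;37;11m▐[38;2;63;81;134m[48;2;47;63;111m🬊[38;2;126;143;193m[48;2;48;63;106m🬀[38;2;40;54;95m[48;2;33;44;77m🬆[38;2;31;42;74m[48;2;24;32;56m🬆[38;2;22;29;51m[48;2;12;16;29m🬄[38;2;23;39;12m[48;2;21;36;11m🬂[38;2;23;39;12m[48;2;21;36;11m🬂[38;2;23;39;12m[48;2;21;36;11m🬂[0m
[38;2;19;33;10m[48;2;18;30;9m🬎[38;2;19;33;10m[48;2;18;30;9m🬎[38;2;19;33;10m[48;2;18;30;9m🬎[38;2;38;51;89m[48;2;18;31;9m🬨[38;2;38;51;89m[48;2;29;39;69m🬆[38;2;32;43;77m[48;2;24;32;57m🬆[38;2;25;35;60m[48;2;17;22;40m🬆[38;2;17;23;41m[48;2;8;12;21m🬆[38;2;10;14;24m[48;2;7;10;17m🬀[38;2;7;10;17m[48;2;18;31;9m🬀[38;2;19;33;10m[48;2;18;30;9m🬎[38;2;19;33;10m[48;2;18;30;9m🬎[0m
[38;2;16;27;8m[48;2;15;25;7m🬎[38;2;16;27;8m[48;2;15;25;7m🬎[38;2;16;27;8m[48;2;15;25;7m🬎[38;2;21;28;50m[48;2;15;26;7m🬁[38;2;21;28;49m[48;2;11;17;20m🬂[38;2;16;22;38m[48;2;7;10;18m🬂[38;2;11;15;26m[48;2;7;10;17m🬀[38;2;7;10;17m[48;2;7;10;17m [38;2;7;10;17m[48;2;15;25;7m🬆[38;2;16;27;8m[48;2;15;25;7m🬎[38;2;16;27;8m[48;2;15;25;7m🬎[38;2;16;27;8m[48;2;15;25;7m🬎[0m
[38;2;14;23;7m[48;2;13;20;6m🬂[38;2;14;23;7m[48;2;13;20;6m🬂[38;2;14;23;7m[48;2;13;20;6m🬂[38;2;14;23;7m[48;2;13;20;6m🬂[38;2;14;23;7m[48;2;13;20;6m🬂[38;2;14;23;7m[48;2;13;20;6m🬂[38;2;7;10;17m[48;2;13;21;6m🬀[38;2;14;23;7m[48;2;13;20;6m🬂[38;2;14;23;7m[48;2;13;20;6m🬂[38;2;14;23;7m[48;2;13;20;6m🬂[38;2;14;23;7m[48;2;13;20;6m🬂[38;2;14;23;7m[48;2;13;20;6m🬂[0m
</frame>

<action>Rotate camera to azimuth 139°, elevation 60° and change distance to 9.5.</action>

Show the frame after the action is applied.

<frame>
[38;2;28;49;15m[48;2;27;46;14m🬎[38;2;28;49;15m[48;2;27;46;14m🬎[38;2;28;49;15m[48;2;27;46;14m🬎[38;2;28;49;15m[48;2;27;46;14m🬎[38;2;28;49;15m[48;2;27;46;14m🬎[38;2;28;49;15m[48;2;27;46;14m🬎[38;2;28;49;15m[48;2;27;46;14m🬎[38;2;28;49;15m[48;2;27;46;14m🬎[38;2;28;49;15m[48;2;27;46;14m🬎[38;2;28;49;15m[48;2;27;46;14m🬎[38;2;28;49;15m[48;2;27;46;14m🬎[38;2;28;49;15m[48;2;27;46;14m🬎[0m
[38;2;26;44;14m[48;2;24;41;13m🬂[38;2;26;44;14m[48;2;24;41;13m🬂[38;2;26;44;14m[48;2;24;41;13m🬂[38;2;26;44;14m[48;2;24;41;13m🬂[38;2;26;44;14m[48;2;24;41;13m🬂[38;2;25;42;13m[48;2;60;80;140m🬝[38;2;25;43;13m[48;2;53;71;125m🬎[38;2;26;44;14m[48;2;24;41;13m🬂[38;2;26;44;14m[48;2;24;41;13m🬂[38;2;26;44;14m[48;2;24;41;13m🬂[38;2;26;44;14m[48;2;24;41;13m🬂[38;2;26;44;14m[48;2;24;41;13m🬂[0m
[38;2;23;39;12m[48;2;21;36;11m🬂[38;2;23;39;12m[48;2;21;36;11m🬂[38;2;23;39;12m[48;2;21;36;11m🬂[38;2;23;39;12m[48;2;21;36;11m🬂[38;2;49;65;115m[48;2;22;38;11m🬷[38;2;66;84;134m[48;2;38;52;90m🬎[38;2;46;61;107m[48;2;33;44;77m🬆[38;2;34;46;80m[48;2;22;30;53m🬆[38;2;22;37;11m[48;2;9;12;21m🬬[38;2;23;39;12m[48;2;21;36;11m🬂[38;2;23;39;12m[48;2;21;36;11m🬂[38;2;23;39;12m[48;2;21;36;11m🬂[0m
[38;2;19;33;10m[48;2;18;30;9m🬎[38;2;19;33;10m[48;2;18;30;9m🬎[38;2;19;33;10m[48;2;18;30;9m🬎[38;2;19;33;10m[48;2;18;30;9m🬎[38;2;29;39;69m[48;2;15;24;20m🬎[38;2;27;36;64m[48;2;13;18;32m🬆[38;2;22;30;53m[48;2;10;14;24m🬂[38;2;15;21;37m[48;2;7;10;18m🬀[38;2;7;10;17m[48;2;18;31;9m🬄[38;2;19;33;10m[48;2;18;30;9m🬎[38;2;19;33;10m[48;2;18;30;9m🬎[38;2;19;33;10m[48;2;18;30;9m🬎[0m
[38;2;16;27;8m[48;2;15;25;7m🬎[38;2;16;27;8m[48;2;15;25;7m🬎[38;2;16;27;8m[48;2;15;25;7m🬎[38;2;16;27;8m[48;2;15;25;7m🬎[38;2;15;26;7m[48;2;7;10;17m🬺[38;2;7;10;17m[48;2;15;25;7m🬊[38;2;7;10;17m[48;2;15;25;7m🬎[38;2;7;10;17m[48;2;15;26;7m🬂[38;2;16;27;8m[48;2;15;25;7m🬎[38;2;16;27;8m[48;2;15;25;7m🬎[38;2;16;27;8m[48;2;15;25;7m🬎[38;2;16;27;8m[48;2;15;25;7m🬎[0m
[38;2;14;23;7m[48;2;13;20;6m🬂[38;2;14;23;7m[48;2;13;20;6m🬂[38;2;14;23;7m[48;2;13;20;6m🬂[38;2;14;23;7m[48;2;13;20;6m🬂[38;2;14;23;7m[48;2;13;20;6m🬂[38;2;14;23;7m[48;2;13;20;6m🬂[38;2;14;23;7m[48;2;13;20;6m🬂[38;2;14;23;7m[48;2;13;20;6m🬂[38;2;14;23;7m[48;2;13;20;6m🬂[38;2;14;23;7m[48;2;13;20;6m🬂[38;2;14;23;7m[48;2;13;20;6m🬂[38;2;14;23;7m[48;2;13;20;6m🬂[0m
</frame>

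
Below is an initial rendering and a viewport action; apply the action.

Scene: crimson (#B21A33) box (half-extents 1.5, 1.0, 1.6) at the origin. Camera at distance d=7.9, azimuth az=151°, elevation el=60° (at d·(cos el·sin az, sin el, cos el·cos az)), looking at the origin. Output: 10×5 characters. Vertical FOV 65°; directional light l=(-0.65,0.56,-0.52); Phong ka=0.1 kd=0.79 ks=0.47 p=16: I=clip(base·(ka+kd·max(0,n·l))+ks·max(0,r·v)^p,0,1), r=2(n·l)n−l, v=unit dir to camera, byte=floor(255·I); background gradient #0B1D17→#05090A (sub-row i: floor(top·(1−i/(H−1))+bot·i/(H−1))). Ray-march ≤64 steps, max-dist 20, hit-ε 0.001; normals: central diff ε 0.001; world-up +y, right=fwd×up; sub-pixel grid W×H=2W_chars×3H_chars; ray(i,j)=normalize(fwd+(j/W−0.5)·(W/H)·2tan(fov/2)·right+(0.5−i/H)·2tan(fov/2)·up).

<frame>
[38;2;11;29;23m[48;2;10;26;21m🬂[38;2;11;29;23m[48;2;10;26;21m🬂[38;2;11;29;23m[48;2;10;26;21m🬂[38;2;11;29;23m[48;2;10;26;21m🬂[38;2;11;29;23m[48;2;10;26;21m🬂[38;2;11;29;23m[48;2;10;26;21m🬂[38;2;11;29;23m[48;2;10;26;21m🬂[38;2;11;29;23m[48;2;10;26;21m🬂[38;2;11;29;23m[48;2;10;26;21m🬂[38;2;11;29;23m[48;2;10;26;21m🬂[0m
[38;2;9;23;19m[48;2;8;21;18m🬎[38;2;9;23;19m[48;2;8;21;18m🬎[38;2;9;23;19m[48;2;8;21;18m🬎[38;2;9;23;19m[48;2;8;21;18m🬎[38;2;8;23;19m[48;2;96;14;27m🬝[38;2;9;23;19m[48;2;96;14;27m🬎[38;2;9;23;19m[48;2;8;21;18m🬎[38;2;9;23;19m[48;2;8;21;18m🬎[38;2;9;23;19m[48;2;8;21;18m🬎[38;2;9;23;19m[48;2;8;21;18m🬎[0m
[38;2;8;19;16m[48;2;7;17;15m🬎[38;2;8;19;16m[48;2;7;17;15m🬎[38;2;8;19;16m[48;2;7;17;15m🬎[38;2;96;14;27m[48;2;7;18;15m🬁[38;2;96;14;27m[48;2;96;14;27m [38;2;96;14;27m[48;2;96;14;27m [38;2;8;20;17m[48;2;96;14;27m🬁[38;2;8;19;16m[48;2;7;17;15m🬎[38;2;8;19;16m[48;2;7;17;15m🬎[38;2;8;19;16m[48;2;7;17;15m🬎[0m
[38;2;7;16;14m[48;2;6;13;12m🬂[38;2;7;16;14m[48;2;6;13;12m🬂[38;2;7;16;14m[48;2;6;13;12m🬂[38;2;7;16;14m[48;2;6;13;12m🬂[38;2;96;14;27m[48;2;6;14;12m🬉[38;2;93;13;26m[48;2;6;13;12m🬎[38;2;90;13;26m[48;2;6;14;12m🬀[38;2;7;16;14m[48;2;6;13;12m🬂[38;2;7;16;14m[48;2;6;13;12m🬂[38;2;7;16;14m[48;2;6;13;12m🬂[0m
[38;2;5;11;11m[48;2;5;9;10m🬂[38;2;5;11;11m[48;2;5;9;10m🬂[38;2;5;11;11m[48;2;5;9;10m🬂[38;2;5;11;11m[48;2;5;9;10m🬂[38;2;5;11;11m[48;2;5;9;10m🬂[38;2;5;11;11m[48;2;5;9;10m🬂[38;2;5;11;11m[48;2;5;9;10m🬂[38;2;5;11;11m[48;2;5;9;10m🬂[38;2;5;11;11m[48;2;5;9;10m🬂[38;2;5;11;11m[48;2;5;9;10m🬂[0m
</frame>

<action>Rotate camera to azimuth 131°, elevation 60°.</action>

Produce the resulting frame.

<frame>
[38;2;11;29;23m[48;2;10;26;21m🬂[38;2;11;29;23m[48;2;10;26;21m🬂[38;2;11;29;23m[48;2;10;26;21m🬂[38;2;11;29;23m[48;2;10;26;21m🬂[38;2;11;29;23m[48;2;10;26;21m🬂[38;2;11;29;23m[48;2;10;26;21m🬂[38;2;11;29;23m[48;2;10;26;21m🬂[38;2;11;29;23m[48;2;10;26;21m🬂[38;2;11;29;23m[48;2;10;26;21m🬂[38;2;11;29;23m[48;2;10;26;21m🬂[0m
[38;2;9;23;19m[48;2;8;21;18m🬎[38;2;9;23;19m[48;2;8;21;18m🬎[38;2;9;23;19m[48;2;8;21;18m🬎[38;2;9;23;19m[48;2;8;21;18m🬎[38;2;8;23;19m[48;2;96;14;27m🬝[38;2;9;23;19m[48;2;96;14;27m🬎[38;2;9;23;19m[48;2;8;21;18m🬎[38;2;9;23;19m[48;2;8;21;18m🬎[38;2;9;23;19m[48;2;8;21;18m🬎[38;2;9;23;19m[48;2;8;21;18m🬎[0m
[38;2;8;19;16m[48;2;7;17;15m🬎[38;2;8;19;16m[48;2;7;17;15m🬎[38;2;8;19;16m[48;2;7;17;15m🬎[38;2;96;14;27m[48;2;9;15;14m🬇[38;2;96;14;27m[48;2;96;14;27m [38;2;96;14;27m[48;2;96;14;27m [38;2;96;14;27m[48;2;7;18;16m🬛[38;2;8;19;16m[48;2;7;17;15m🬎[38;2;8;19;16m[48;2;7;17;15m🬎[38;2;8;19;16m[48;2;7;17;15m🬎[0m
[38;2;7;16;14m[48;2;6;13;12m🬂[38;2;7;16;14m[48;2;6;13;12m🬂[38;2;7;16;14m[48;2;6;13;12m🬂[38;2;7;16;14m[48;2;6;13;12m🬂[38;2;96;14;27m[48;2;8;11;11m🬁[38;2;94;13;26m[48;2;9;9;9m🬊[38;2;90;13;26m[48;2;6;14;12m🬀[38;2;7;16;14m[48;2;6;13;12m🬂[38;2;7;16;14m[48;2;6;13;12m🬂[38;2;7;16;14m[48;2;6;13;12m🬂[0m
[38;2;5;11;11m[48;2;5;9;10m🬂[38;2;5;11;11m[48;2;5;9;10m🬂[38;2;5;11;11m[48;2;5;9;10m🬂[38;2;5;11;11m[48;2;5;9;10m🬂[38;2;5;11;11m[48;2;5;9;10m🬂[38;2;5;11;11m[48;2;5;9;10m🬂[38;2;5;11;11m[48;2;5;9;10m🬂[38;2;5;11;11m[48;2;5;9;10m🬂[38;2;5;11;11m[48;2;5;9;10m🬂[38;2;5;11;11m[48;2;5;9;10m🬂[0m
</frame>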